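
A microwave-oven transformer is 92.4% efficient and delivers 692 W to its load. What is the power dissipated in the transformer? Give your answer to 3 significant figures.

P_loss ≈ 56.9 W

P_in = P_out/η = 692/0.924 = 748.918 W.
P_loss = P_in − P_out = 748.918 − 692 = 56.9 W.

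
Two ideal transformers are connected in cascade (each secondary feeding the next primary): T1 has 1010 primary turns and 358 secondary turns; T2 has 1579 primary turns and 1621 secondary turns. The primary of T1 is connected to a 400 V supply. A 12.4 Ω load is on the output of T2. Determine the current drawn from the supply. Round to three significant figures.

I_supply ≈ 4.27 A

After T1: V = 400.00 × 358/1010 = 141.78 V.
After T2: V = 141.78 × 1621/1579 = 145.55 V.
I_load = 145.55/12.4 = 11.738 A, so P_out = 145.55 × 11.738 = 1708.5 W.
All ideal ⇒ P_in = P_out, so I_supply = 1708.5/400 = 4.27 A.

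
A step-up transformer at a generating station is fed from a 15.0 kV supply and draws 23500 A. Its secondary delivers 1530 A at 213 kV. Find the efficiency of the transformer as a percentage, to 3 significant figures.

η ≈ 92.5%

P_in = 15000 × 23500 = 3.52500×10^8 W.
P_out = 213000 × 1530 = 3.25890×10^8 W.
η = P_out/P_in = 3.25890×10^8/(3.52500×10^8) = 0.925.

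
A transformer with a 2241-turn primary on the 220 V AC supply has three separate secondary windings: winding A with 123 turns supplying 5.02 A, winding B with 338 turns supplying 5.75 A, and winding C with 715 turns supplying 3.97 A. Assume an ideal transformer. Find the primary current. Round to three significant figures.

V_A = 220 × 123/2241 = 12.075 V; V_B = 220 × 338/2241 = 33.182 V; V_C = 220 × 715/2241 = 70.192 V.
P_out = V_A I_A + V_B I_B + V_C I_C = 12.075×5.02 + 33.182×5.75 + 70.192×3.97 = 60.616 + 190.79 + 278.66 = 530.07 W.
Ideal ⇒ P_in = P_out, so I_p = P_out/V_p = 530.07/220 = 2.41 A.

I_p ≈ 2.41 A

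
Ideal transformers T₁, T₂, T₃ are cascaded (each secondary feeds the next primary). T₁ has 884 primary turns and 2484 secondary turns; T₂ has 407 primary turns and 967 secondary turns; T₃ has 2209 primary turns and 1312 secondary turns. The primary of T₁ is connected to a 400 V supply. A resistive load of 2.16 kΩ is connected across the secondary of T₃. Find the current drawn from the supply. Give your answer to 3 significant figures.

I_supply ≈ 2.91 A

After T₁: V = 400.00 × 2484/884 = 1124.0 V.
After T₂: V = 1124.0 × 967/407 = 2670.5 V.
After T₃: V = 2670.5 × 1312/2209 = 1586.1 V.
I_load = 1586.1/2160 = 0.73430 A, so P_out = 1586.1 × 0.73430 = 1164.7 W.
All ideal ⇒ P_in = P_out, so I_supply = 1164.7/400 = 2.91 A.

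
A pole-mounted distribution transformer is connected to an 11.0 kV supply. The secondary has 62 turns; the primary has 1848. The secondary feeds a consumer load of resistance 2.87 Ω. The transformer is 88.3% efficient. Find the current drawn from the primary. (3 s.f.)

V_s = 11000 × 62/1848 = 369.05 V.
I_s = V_s/R = 369.05/2.87 = 128.59 A.
P_out = V_s I_s = 369.05 × 128.59 = 47455 W.
P_in = P_out/η = 47455/0.883 = 53743 W.
I_p = P_in/V_p = 53743/11000 = 4.89 A.

I_p ≈ 4.89 A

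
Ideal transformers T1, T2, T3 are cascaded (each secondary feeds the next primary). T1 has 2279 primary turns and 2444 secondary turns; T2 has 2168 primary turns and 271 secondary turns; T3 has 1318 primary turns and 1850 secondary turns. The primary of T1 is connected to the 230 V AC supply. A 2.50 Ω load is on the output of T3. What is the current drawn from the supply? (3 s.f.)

Secondary of T1: V = 230.00 × 2444/2279 = 246.65 V.
Secondary of T2: V = 246.65 × 271/2168 = 30.832 V.
Secondary of T3: V = 30.832 × 1850/1318 = 43.276 V.
I_load = 43.276/2.50 = 17.311 A, so P_out = 43.276 × 17.311 = 749.14 W.
All ideal ⇒ P_in = P_out, so I_supply = 749.14/230 = 3.26 A.

I_supply ≈ 3.26 A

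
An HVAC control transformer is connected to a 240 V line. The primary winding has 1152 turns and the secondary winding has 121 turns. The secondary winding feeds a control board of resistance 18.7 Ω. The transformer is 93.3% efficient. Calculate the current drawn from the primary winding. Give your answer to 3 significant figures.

I_p ≈ 0.152 A

V_s = 240 × 121/1152 = 25.208 V.
I_s = V_s/R = 25.208/18.7 = 1.3480 A.
P_out = V_s I_s = 25.208 × 1.3480 = 33.982 W.
P_in = P_out/η = 33.982/0.933 = 36.422 W.
I_p = P_in/V_p = 36.422/240 = 0.152 A.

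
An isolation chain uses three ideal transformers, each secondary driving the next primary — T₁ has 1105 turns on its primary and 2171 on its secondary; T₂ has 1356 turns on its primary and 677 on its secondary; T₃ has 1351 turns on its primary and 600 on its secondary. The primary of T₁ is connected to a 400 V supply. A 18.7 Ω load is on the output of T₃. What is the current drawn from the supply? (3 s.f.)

I_supply ≈ 4.06 A

Secondary of T₁: V = 400.00 × 2171/1105 = 785.88 V.
Secondary of T₂: V = 785.88 × 677/1356 = 392.36 V.
Secondary of T₃: V = 392.36 × 600/1351 = 174.25 V.
I_load = 174.25/18.7 = 9.3184 A, so P_out = 174.25 × 9.3184 = 1623.8 W.
All ideal ⇒ P_in = P_out, so I_supply = 1623.8/400 = 4.06 A.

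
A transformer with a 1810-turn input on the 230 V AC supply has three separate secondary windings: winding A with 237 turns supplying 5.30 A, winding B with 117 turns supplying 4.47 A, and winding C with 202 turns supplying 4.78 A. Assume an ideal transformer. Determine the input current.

V_A = 230 × 237/1810 = 30.116 V; V_B = 230 × 117/1810 = 14.867 V; V_C = 230 × 202/1810 = 25.669 V.
P_out = V_A I_A + V_B I_B + V_C I_C = 30.116×5.30 + 14.867×4.47 + 25.669×4.78 = 159.61 + 66.457 + 122.70 = 348.77 W.
Ideal ⇒ P_in = P_out, so I_in = P_out/V_in = 348.77/230 = 1.52 A.

I_in ≈ 1.52 A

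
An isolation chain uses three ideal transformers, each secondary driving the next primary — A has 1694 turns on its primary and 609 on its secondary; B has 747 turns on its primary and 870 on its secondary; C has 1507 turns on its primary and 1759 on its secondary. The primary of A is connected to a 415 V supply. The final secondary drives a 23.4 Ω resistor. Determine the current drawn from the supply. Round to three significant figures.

I_supply ≈ 4.24 A

Secondary of A: V = 415.00 × 609/1694 = 149.19 V.
Secondary of B: V = 149.19 × 870/747 = 173.76 V.
Secondary of C: V = 173.76 × 1759/1507 = 202.82 V.
I_load = 202.82/23.4 = 8.6674 A, so P_out = 202.82 × 8.6674 = 1757.9 W.
All ideal ⇒ P_in = P_out, so I_supply = 1757.9/415 = 4.24 A.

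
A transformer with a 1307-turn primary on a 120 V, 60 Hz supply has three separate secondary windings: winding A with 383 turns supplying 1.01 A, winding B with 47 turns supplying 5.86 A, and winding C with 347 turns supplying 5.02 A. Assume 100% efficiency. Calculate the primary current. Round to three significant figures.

I_p ≈ 1.84 A

V_A = 120 × 383/1307 = 35.164 V; V_B = 120 × 47/1307 = 4.3152 V; V_C = 120 × 347/1307 = 31.859 V.
P_out = V_A I_A + V_B I_B + V_C I_C = 35.164×1.01 + 4.3152×5.86 + 31.859×5.02 = 35.516 + 25.287 + 159.93 = 220.74 W.
Ideal ⇒ P_in = P_out, so I_p = P_out/V_p = 220.74/120 = 1.84 A.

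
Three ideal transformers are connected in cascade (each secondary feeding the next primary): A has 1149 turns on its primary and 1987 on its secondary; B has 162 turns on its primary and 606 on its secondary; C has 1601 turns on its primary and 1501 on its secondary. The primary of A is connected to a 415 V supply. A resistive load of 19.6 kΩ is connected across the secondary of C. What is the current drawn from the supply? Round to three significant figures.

I_supply ≈ 0.779 A

After A: V = 415.00 × 1987/1149 = 717.67 V.
After B: V = 717.67 × 606/162 = 2684.6 V.
After C: V = 2684.6 × 1501/1601 = 2516.9 V.
I_load = 2516.9/19600 = 0.12842 A, so P_out = 2516.9 × 0.12842 = 323.21 W.
All ideal ⇒ P_in = P_out, so I_supply = 323.21/415 = 0.779 A.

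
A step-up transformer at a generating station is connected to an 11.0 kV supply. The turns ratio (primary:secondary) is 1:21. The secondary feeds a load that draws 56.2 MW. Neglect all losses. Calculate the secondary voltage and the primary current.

V_s ≈ 231000 V, I_p ≈ 5110 A

V_s = V_p × N_s/N_p = 11000 × 21/1 = 231000 V.
I_s = P/V_s = 5.62×10^7/231000 = 243.29 A.
I_p = I_s × N_s/N_p = 243.29 × 21/1 = 5110 A.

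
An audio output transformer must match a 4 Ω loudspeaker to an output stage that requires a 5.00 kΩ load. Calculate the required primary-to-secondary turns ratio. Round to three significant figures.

N_p/N_s ≈ 35.4

Z_p/Z_s = (N_p/N_s)², so N_p/N_s = √(5000/4) = √1250 = 35.4.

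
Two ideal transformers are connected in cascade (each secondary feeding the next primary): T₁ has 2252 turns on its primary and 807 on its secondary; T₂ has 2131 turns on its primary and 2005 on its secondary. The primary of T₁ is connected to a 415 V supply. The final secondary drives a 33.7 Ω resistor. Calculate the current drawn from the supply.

I_supply ≈ 1.40 A

Secondary of T₁: V = 415.00 × 807/2252 = 148.71 V.
Secondary of T₂: V = 148.71 × 2005/2131 = 139.92 V.
I_load = 139.92/33.7 = 4.1520 A, so P_out = 139.92 × 4.1520 = 580.95 W.
All ideal ⇒ P_in = P_out, so I_supply = 580.95/415 = 1.40 A.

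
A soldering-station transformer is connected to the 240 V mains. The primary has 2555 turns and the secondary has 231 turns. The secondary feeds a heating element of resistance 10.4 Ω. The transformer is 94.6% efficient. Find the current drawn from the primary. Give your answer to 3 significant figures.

V_s = 240 × 231/2555 = 21.699 V.
I_s = V_s/R = 21.699/10.4 = 2.0864 A.
P_out = V_s I_s = 21.699 × 2.0864 = 45.272 W.
P_in = P_out/η = 45.272/0.946 = 47.856 W.
I_p = P_in/V_p = 47.856/240 = 0.199 A.

I_p ≈ 0.199 A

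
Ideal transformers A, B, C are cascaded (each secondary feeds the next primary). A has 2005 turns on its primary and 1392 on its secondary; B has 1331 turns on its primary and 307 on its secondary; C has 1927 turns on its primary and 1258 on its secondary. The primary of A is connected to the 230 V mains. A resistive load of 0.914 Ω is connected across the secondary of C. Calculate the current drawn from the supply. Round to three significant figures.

I_supply ≈ 2.75 A

Secondary of A: V = 230.00 × 1392/2005 = 159.68 V.
Secondary of B: V = 159.68 × 307/1331 = 36.831 V.
Secondary of C: V = 36.831 × 1258/1927 = 24.044 V.
I_load = 24.044/0.914 = 26.307 A, so P_out = 24.044 × 26.307 = 632.52 W.
All ideal ⇒ P_in = P_out, so I_supply = 632.52/230 = 2.75 A.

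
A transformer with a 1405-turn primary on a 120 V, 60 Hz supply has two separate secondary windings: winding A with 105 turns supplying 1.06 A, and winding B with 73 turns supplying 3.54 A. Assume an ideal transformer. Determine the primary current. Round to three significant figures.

I_p ≈ 0.263 A

V_A = 120 × 105/1405 = 8.9680 V; V_B = 120 × 73/1405 = 6.2349 V.
P_out = V_A I_A + V_B I_B = 8.9680×1.06 + 6.2349×3.54 = 9.5060 + 22.071 = 31.578 W.
Ideal ⇒ P_in = P_out, so I_p = P_out/V_p = 31.578/120 = 0.263 A.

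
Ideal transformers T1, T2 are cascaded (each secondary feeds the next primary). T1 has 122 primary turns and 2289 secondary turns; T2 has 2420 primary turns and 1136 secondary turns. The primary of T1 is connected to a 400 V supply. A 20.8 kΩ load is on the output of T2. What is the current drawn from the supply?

Secondary of T1: V = 400.00 × 2289/122 = 7504.9 V.
Secondary of T2: V = 7504.9 × 1136/2420 = 3523.0 V.
I_load = 3523.0/20800 = 0.16937 A, so P_out = 3523.0 × 0.16937 = 596.70 W.
All ideal ⇒ P_in = P_out, so I_supply = 596.70/400 = 1.49 A.

I_supply ≈ 1.49 A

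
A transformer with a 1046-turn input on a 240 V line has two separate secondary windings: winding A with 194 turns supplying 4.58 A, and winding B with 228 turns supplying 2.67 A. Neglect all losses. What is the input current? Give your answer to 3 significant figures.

I_in ≈ 1.43 A

V_A = 240 × 194/1046 = 44.512 V; V_B = 240 × 228/1046 = 52.314 V.
P_out = V_A I_A + V_B I_B = 44.512×4.58 + 52.314×2.67 = 203.87 + 139.68 = 343.54 W.
Ideal ⇒ P_in = P_out, so I_in = P_out/V_in = 343.54/240 = 1.43 A.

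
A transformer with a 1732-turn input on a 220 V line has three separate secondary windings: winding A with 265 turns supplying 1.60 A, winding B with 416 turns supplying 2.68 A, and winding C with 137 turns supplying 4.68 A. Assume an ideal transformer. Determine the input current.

V_A = 220 × 265/1732 = 33.661 V; V_B = 220 × 416/1732 = 52.841 V; V_C = 220 × 137/1732 = 17.402 V.
P_out = V_A I_A + V_B I_B + V_C I_C = 33.661×1.60 + 52.841×2.68 + 17.402×4.68 = 53.857 + 141.61 + 81.441 = 276.91 W.
Ideal ⇒ P_in = P_out, so I_in = P_out/V_in = 276.91/220 = 1.26 A.

I_in ≈ 1.26 A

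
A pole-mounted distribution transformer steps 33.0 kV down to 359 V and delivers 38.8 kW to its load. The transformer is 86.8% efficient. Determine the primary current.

P_in = P_out/η = 38800/0.868 = 44700 W.
I_p = P_in/V_p = 44700/33000 = 1.35 A.

I_p ≈ 1.35 A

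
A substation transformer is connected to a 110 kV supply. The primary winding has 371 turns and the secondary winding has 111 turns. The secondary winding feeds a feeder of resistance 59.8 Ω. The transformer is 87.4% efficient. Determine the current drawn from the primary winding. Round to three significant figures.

I_p ≈ 188 A

V_s = 110000 × 111/371 = 32911 V.
I_s = V_s/R = 32911/59.8 = 550.35 A.
P_out = V_s I_s = 32911 × 550.35 = 1.8113×10^7 W.
P_in = P_out/η = 1.8113×10^7/0.874 = 2.0724×10^7 W.
I_p = P_in/V_p = 2.0724×10^7/110000 = 188 A.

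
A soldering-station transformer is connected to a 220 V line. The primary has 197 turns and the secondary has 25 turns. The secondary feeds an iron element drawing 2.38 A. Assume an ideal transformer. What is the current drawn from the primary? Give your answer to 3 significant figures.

I_p ≈ 0.302 A

For an ideal transformer I_p N_p = I_s N_s, so I_p = 2.38 × 25/197 = 0.302 A.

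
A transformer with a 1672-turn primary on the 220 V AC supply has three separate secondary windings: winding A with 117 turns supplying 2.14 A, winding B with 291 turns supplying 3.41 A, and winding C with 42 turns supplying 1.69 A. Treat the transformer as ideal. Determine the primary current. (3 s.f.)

V_A = 220 × 117/1672 = 15.395 V; V_B = 220 × 291/1672 = 38.289 V; V_C = 220 × 42/1672 = 5.5263 V.
P_out = V_A I_A + V_B I_B + V_C I_C = 15.395×2.14 + 38.289×3.41 + 5.5263×1.69 = 32.945 + 130.57 + 9.3395 = 172.85 W.
Ideal ⇒ P_in = P_out, so I_p = P_out/V_p = 172.85/220 = 0.786 A.

I_p ≈ 0.786 A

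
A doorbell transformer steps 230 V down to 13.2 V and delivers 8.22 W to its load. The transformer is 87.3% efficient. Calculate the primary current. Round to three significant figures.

P_in = P_out/η = 8.22/0.873 = 9.4158 W.
I_p = P_in/V_p = 9.4158/230 = 0.0409 A.

I_p ≈ 0.0409 A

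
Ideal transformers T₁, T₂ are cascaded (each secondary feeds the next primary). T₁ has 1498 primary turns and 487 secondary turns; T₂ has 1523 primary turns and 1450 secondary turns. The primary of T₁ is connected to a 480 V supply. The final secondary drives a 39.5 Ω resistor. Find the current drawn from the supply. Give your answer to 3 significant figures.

I_supply ≈ 1.16 A

After T₁: V = 480.00 × 487/1498 = 156.05 V.
After T₂: V = 156.05 × 1450/1523 = 148.57 V.
I_load = 148.57/39.5 = 3.7612 A, so P_out = 148.57 × 3.7612 = 558.80 W.
All ideal ⇒ P_in = P_out, so I_supply = 558.80/480 = 1.16 A.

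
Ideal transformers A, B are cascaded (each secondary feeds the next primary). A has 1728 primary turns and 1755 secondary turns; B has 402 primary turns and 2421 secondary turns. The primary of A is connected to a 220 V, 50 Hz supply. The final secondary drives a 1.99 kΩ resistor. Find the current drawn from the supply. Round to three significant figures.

After A: V = 220.00 × 1755/1728 = 223.44 V.
After B: V = 223.44 × 2421/402 = 1345.6 V.
I_load = 1345.6/1990 = 0.67619 A, so P_out = 1345.6 × 0.67619 = 909.91 W.
All ideal ⇒ P_in = P_out, so I_supply = 909.91/220 = 4.14 A.

I_supply ≈ 4.14 A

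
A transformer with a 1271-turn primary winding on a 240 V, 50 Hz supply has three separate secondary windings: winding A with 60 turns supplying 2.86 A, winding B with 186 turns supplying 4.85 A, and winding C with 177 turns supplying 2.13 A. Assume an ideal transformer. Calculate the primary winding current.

I_p ≈ 1.14 A

V_A = 240 × 60/1271 = 11.330 V; V_B = 240 × 186/1271 = 35.122 V; V_C = 240 × 177/1271 = 33.423 V.
P_out = V_A I_A + V_B I_B + V_C I_C = 11.330×2.86 + 35.122×4.85 + 33.423×2.13 = 32.403 + 170.34 + 71.190 = 273.93 W.
Ideal ⇒ P_in = P_out, so I_p = P_out/V_p = 273.93/240 = 1.14 A.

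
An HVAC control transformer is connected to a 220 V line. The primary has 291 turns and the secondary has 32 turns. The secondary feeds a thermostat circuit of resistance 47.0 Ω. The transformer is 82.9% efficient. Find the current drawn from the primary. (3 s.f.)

I_p ≈ 0.0683 A

V_s = 220 × 32/291 = 24.192 V.
I_s = V_s/R = 24.192/47.0 = 0.51473 A.
P_out = V_s I_s = 24.192 × 0.51473 = 12.453 W.
P_in = P_out/η = 12.453/0.829 = 15.021 W.
I_p = P_in/V_p = 15.021/220 = 0.0683 A.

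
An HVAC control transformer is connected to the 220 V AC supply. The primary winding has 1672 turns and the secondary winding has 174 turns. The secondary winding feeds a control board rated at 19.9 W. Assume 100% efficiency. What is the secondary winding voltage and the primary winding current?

V_s ≈ 22.9 V, I_p ≈ 0.0905 A

V_s = V_p × N_s/N_p = 220 × 174/1672 = 22.895 V.
I_s = P/V_s = 19.9/22.895 = 0.86920 A.
I_p = I_s × N_s/N_p = 0.86920 × 174/1672 = 0.0905 A.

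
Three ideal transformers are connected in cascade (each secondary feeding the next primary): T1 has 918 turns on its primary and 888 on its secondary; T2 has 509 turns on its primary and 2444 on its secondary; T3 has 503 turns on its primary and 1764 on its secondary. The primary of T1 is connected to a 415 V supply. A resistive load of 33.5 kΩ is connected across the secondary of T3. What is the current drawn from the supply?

I_supply ≈ 3.29 A

After T1: V = 415.00 × 888/918 = 401.44 V.
After T2: V = 401.44 × 2444/509 = 1927.5 V.
After T3: V = 1927.5 × 1764/503 = 6759.8 V.
I_load = 6759.8/33500 = 0.20178 A, so P_out = 6759.8 × 0.20178 = 1364.0 W.
All ideal ⇒ P_in = P_out, so I_supply = 1364.0/415 = 3.29 A.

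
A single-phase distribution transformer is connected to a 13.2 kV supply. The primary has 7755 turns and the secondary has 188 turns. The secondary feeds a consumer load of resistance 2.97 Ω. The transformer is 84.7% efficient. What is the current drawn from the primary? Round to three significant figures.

V_s = 13200 × 188/7755 = 320.00 V.
I_s = V_s/R = 320.00/2.97 = 107.74 A.
P_out = V_s I_s = 320.00 × 107.74 = 34478 W.
P_in = P_out/η = 34478/0.847 = 40706 W.
I_p = P_in/V_p = 40706/13200 = 3.08 A.

I_p ≈ 3.08 A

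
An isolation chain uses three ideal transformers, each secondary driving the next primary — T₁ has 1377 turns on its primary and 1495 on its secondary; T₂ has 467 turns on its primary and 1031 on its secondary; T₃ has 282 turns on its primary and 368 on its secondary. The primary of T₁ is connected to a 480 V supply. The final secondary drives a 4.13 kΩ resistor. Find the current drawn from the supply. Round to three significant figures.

Secondary of T₁: V = 480.00 × 1495/1377 = 521.13 V.
Secondary of T₂: V = 521.13 × 1031/467 = 1150.5 V.
Secondary of T₃: V = 1150.5 × 368/282 = 1501.4 V.
I_load = 1501.4/4130 = 0.36353 A, so P_out = 1501.4 × 0.36353 = 545.79 W.
All ideal ⇒ P_in = P_out, so I_supply = 545.79/480 = 1.14 A.

I_supply ≈ 1.14 A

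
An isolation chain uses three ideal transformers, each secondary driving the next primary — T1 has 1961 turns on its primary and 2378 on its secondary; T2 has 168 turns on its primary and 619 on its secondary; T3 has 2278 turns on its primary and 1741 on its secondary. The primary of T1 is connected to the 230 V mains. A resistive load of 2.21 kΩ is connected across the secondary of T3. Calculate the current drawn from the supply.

I_supply ≈ 1.21 A

Secondary of T1: V = 230.00 × 2378/1961 = 278.91 V.
Secondary of T2: V = 278.91 × 619/168 = 1027.6 V.
Secondary of T3: V = 1027.6 × 1741/2278 = 785.40 V.
I_load = 785.40/2210 = 0.35538 A, so P_out = 785.40 × 0.35538 = 279.12 W.
All ideal ⇒ P_in = P_out, so I_supply = 279.12/230 = 1.21 A.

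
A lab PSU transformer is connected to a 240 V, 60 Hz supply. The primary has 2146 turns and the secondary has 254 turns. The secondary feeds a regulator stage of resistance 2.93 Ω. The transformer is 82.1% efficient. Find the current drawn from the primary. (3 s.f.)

I_p ≈ 1.40 A

V_s = 240 × 254/2146 = 28.406 V.
I_s = V_s/R = 28.406/2.93 = 9.6950 A.
P_out = V_s I_s = 28.406 × 9.6950 = 275.40 W.
P_in = P_out/η = 275.40/0.821 = 335.44 W.
I_p = P_in/V_p = 335.44/240 = 1.40 A.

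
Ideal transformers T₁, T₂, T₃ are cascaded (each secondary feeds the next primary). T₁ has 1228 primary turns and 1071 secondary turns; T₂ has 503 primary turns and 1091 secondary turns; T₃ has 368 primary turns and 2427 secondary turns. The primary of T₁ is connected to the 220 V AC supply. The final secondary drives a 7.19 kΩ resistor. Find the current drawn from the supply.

I_supply ≈ 4.76 A

Secondary of T₁: V = 220.00 × 1071/1228 = 191.87 V.
Secondary of T₂: V = 191.87 × 1091/503 = 416.17 V.
Secondary of T₃: V = 416.17 × 2427/368 = 2744.7 V.
I_load = 2744.7/7190 = 0.38174 A, so P_out = 2744.7 × 0.38174 = 1047.7 W.
All ideal ⇒ P_in = P_out, so I_supply = 1047.7/220 = 4.76 A.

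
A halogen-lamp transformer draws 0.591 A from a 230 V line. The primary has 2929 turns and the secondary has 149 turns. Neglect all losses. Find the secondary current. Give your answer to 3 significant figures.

I_s ≈ 11.6 A

I_s/I_p = N_p/N_s, so I_s = 0.591 × 2929/149 = 11.6 A.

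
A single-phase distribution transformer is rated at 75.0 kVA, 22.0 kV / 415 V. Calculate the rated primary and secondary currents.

I_p = S/V_p = 75000/22000 = 3.41 A.
I_s = S/V_s = 75000/415 = 181 A.

I_p ≈ 3.41 A, I_s ≈ 181 A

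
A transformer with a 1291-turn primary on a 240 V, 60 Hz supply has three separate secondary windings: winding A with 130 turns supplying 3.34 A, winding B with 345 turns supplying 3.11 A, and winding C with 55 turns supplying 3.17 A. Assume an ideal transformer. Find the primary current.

I_p ≈ 1.30 A

V_A = 240 × 130/1291 = 24.167 V; V_B = 240 × 345/1291 = 64.136 V; V_C = 240 × 55/1291 = 10.225 V.
P_out = V_A I_A + V_B I_B + V_C I_C = 24.167×3.34 + 64.136×3.11 + 10.225×3.17 = 80.719 + 199.46 + 32.412 = 312.59 W.
Ideal ⇒ P_in = P_out, so I_p = P_out/V_p = 312.59/240 = 1.30 A.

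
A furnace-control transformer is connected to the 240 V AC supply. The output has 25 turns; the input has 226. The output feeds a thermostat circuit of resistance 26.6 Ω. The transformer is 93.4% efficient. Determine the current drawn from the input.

V_out = 240 × 25/226 = 26.549 V.
I_out = V_out/R = 26.549/26.6 = 0.99807 A.
P_out = V_out I_out = 26.549 × 0.99807 = 26.497 W.
P_in = P_out/η = 26.497/0.934 = 28.370 W.
I_in = P_in/V_in = 28.370/240 = 0.118 A.

I_in ≈ 0.118 A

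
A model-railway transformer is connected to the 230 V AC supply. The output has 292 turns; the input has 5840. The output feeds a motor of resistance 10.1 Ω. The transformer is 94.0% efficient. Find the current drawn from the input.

V_out = 230 × 292/5840 = 11.500 V.
I_out = V_out/R = 11.500/10.1 = 1.1386 A.
P_out = V_out I_out = 11.500 × 1.1386 = 13.094 W.
P_in = P_out/η = 13.094/0.940 = 13.930 W.
I_in = P_in/V_in = 13.930/230 = 0.0606 A.

I_in ≈ 0.0606 A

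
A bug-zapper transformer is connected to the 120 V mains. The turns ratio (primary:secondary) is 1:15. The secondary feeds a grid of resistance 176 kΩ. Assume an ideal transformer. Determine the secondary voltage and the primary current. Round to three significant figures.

V_s = V_p × N_s/N_p = 120 × 15/1 = 1800.0 V.
I_s = V_s/R = 1800.0/176000 = 0.010227 A.
I_p = I_s × N_s/N_p = 0.010227 × 15/1 = 0.153 A.

V_s ≈ 1800 V, I_p ≈ 0.153 A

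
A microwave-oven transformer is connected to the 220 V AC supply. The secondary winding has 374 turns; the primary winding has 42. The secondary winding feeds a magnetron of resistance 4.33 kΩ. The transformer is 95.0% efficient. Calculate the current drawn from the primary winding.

I_p ≈ 4.24 A

V_s = 220 × 374/42 = 1959.0 V.
I_s = V_s/R = 1959.0/4330 = 0.45244 A.
P_out = V_s I_s = 1959.0 × 0.45244 = 886.34 W.
P_in = P_out/η = 886.34/0.950 = 932.99 W.
I_p = P_in/V_p = 932.99/220 = 4.24 A.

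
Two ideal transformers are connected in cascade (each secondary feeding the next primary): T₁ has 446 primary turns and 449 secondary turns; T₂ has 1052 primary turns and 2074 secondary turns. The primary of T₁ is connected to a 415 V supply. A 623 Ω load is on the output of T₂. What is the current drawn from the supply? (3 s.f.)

I_supply ≈ 2.62 A

Secondary of T₁: V = 415.00 × 449/446 = 417.79 V.
Secondary of T₂: V = 417.79 × 2074/1052 = 823.67 V.
I_load = 823.67/623 = 1.3221 A, so P_out = 823.67 × 1.3221 = 1089.0 W.
All ideal ⇒ P_in = P_out, so I_supply = 1089.0/415 = 2.62 A.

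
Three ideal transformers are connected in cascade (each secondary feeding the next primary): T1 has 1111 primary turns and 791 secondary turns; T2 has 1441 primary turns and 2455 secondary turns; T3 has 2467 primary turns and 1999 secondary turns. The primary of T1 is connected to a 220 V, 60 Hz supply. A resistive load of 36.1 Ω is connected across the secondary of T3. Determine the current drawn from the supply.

I_supply ≈ 5.89 A

After T1: V = 220.00 × 791/1111 = 156.63 V.
After T2: V = 156.63 × 2455/1441 = 266.85 V.
After T3: V = 266.85 × 1999/2467 = 216.23 V.
I_load = 216.23/36.1 = 5.9898 A, so P_out = 216.23 × 5.9898 = 1295.2 W.
All ideal ⇒ P_in = P_out, so I_supply = 1295.2/220 = 5.89 A.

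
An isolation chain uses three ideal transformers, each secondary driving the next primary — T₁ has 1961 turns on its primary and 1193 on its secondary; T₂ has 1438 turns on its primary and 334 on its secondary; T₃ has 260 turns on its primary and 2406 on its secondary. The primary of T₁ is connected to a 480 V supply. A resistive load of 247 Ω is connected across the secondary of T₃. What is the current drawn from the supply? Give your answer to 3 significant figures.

Secondary of T₁: V = 480.00 × 1193/1961 = 292.01 V.
Secondary of T₂: V = 292.01 × 334/1438 = 67.825 V.
Secondary of T₃: V = 67.825 × 2406/260 = 627.64 V.
I_load = 627.64/247 = 2.5411 A, so P_out = 627.64 × 2.5411 = 1594.9 W.
All ideal ⇒ P_in = P_out, so I_supply = 1594.9/480 = 3.32 A.

I_supply ≈ 3.32 A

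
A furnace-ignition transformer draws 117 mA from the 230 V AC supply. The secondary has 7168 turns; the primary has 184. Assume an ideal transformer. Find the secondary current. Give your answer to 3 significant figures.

I_s/I_p = N_p/N_s, so I_s = 0.117 × 184/7168 = 0.00300 A.

I_s ≈ 0.00300 A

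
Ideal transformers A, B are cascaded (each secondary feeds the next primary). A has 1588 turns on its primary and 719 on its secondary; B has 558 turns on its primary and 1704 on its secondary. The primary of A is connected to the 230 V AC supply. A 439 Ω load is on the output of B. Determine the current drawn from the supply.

After A: V = 230.00 × 719/1588 = 104.14 V.
After B: V = 104.14 × 1704/558 = 318.01 V.
I_load = 318.01/439 = 0.72440 A, so P_out = 318.01 × 0.72440 = 230.37 W.
All ideal ⇒ P_in = P_out, so I_supply = 230.37/230 = 1.00 A.

I_supply ≈ 1.00 A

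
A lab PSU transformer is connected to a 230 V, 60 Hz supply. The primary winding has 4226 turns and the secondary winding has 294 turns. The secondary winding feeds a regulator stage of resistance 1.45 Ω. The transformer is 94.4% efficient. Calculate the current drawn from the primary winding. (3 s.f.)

V_s = 230 × 294/4226 = 16.001 V.
I_s = V_s/R = 16.001/1.45 = 11.035 A.
P_out = V_s I_s = 16.001 × 11.035 = 176.57 W.
P_in = P_out/η = 176.57/0.944 = 187.05 W.
I_p = P_in/V_p = 187.05/230 = 0.813 A.

I_p ≈ 0.813 A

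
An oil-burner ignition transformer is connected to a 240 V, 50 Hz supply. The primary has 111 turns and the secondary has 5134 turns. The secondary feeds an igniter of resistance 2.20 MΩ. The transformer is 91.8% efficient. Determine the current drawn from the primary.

V_s = 240 × 5134/111 = 11101 V.
I_s = V_s/R = 11101/(2.20×10^6) = 0.0050457 A.
P_out = V_s I_s = 11101 × 0.0050457 = 56.010 W.
P_in = P_out/η = 56.010/0.918 = 61.013 W.
I_p = P_in/V_p = 61.013/240 = 0.254 A.

I_p ≈ 0.254 A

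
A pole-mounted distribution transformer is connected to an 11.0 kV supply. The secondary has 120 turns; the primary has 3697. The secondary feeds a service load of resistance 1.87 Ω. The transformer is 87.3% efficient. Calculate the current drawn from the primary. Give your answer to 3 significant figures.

I_p ≈ 7.10 A

V_s = 11000 × 120/3697 = 357.05 V.
I_s = V_s/R = 357.05/1.87 = 190.93 A.
P_out = V_s I_s = 357.05 × 190.93 = 68172 W.
P_in = P_out/η = 68172/0.873 = 78090 W.
I_p = P_in/V_p = 78090/11000 = 7.10 A.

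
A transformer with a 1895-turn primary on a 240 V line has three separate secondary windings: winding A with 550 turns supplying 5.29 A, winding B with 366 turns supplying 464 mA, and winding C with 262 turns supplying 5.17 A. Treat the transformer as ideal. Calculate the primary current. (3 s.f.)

I_p ≈ 2.34 A

V_A = 240 × 550/1895 = 69.657 V; V_B = 240 × 366/1895 = 46.354 V; V_C = 240 × 262/1895 = 33.182 V.
P_out = V_A I_A + V_B I_B + V_C I_C = 69.657×5.29 + 46.354×0.464 + 33.182×5.17 = 368.49 + 21.508 + 171.55 = 561.54 W.
Ideal ⇒ P_in = P_out, so I_p = P_out/V_p = 561.54/240 = 2.34 A.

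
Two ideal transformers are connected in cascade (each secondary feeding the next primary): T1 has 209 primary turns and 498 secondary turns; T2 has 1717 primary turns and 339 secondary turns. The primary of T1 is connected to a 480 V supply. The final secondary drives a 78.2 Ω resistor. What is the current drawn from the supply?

I_supply ≈ 1.36 A

After T1: V = 480.00 × 498/209 = 1143.7 V.
After T2: V = 1143.7 × 339/1717 = 225.82 V.
I_load = 225.82/78.2 = 2.8877 A, so P_out = 225.82 × 2.8877 = 652.08 W.
All ideal ⇒ P_in = P_out, so I_supply = 652.08/480 = 1.36 A.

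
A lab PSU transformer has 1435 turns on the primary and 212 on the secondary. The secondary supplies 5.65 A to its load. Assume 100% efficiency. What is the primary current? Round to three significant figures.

I_p ≈ 0.835 A

For an ideal transformer I_p/I_s = N_s/N_p, so I_p = 5.65 × 212/1435 = 0.835 A.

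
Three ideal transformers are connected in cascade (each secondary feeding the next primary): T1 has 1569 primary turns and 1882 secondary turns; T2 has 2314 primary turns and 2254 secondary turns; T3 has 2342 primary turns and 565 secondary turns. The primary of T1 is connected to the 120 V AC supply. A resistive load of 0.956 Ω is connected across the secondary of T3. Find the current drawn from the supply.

I_supply ≈ 9.97 A

After T1: V = 120.00 × 1882/1569 = 143.94 V.
After T2: V = 143.94 × 2254/2314 = 140.21 V.
After T3: V = 140.21 × 565/2342 = 33.824 V.
I_load = 33.824/0.956 = 35.381 A, so P_out = 33.824 × 35.381 = 1196.7 W.
All ideal ⇒ P_in = P_out, so I_supply = 1196.7/120 = 9.97 A.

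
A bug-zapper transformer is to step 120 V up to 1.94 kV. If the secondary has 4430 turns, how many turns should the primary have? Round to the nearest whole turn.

N_p = 274 turns

N_p/N_s = V_p/V_s, so N_p = 4430 × 120/1940 = 274.0 ≈ 274 turns.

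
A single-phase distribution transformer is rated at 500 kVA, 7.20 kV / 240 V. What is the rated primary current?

I_p ≈ 69.4 A

I_p = S/V_p = 500000/7200 = 69.4 A.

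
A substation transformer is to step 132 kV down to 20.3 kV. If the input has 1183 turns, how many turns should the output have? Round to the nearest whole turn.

N_out/N_in = V_out/V_in, so N_out = 1183 × 20300/132000 = 181.9 ≈ 182 turns.

N_out = 182 turns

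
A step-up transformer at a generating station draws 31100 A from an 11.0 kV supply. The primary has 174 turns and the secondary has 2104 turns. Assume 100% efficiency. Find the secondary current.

I_s/I_p = N_p/N_s, so I_s = 31100 × 174/2104 = 2570 A.

I_s ≈ 2570 A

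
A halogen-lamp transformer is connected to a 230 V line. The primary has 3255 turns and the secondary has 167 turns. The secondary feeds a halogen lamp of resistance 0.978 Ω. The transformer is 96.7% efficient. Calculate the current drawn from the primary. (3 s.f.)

I_p ≈ 0.640 A

V_s = 230 × 167/3255 = 11.800 V.
I_s = V_s/R = 11.800/0.978 = 12.066 A.
P_out = V_s I_s = 11.800 × 12.066 = 142.38 W.
P_in = P_out/η = 142.38/0.967 = 147.24 W.
I_p = P_in/V_p = 147.24/230 = 0.640 A.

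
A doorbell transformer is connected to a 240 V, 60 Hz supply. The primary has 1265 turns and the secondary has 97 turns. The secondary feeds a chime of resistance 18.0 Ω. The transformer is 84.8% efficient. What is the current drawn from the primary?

V_s = 240 × 97/1265 = 18.403 V.
I_s = V_s/R = 18.403/18.0 = 1.0224 A.
P_out = V_s I_s = 18.403 × 1.0224 = 18.815 W.
P_in = P_out/η = 18.815/0.848 = 22.188 W.
I_p = P_in/V_p = 22.188/240 = 0.0924 A.

I_p ≈ 0.0924 A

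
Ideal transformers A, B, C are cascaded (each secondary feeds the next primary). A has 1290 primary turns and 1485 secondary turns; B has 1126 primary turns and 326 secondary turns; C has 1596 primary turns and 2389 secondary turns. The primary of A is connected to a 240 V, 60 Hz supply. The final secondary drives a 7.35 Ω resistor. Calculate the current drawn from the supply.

I_supply ≈ 8.13 A

Secondary of A: V = 240.00 × 1485/1290 = 276.28 V.
Secondary of B: V = 276.28 × 326/1126 = 79.988 V.
Secondary of C: V = 79.988 × 2389/1596 = 119.73 V.
I_load = 119.73/7.35 = 16.290 A, so P_out = 119.73 × 16.290 = 1950.4 W.
All ideal ⇒ P_in = P_out, so I_supply = 1950.4/240 = 8.13 A.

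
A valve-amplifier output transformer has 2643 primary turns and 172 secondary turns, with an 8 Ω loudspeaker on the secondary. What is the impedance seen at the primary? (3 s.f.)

Z_p = (N_p/N_s)² × Z_s = (2643/172)² × 8 = 1890 Ω.

Z_p ≈ 1890 Ω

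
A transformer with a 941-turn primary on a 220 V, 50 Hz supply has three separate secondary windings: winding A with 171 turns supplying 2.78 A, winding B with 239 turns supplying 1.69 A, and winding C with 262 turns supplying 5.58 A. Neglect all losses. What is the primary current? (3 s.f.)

I_p ≈ 2.49 A

V_A = 220 × 171/941 = 39.979 V; V_B = 220 × 239/941 = 55.877 V; V_C = 220 × 262/941 = 61.254 V.
P_out = V_A I_A + V_B I_B + V_C I_C = 39.979×2.78 + 55.877×1.69 + 61.254×5.58 = 111.14 + 94.432 + 341.80 = 547.37 W.
Ideal ⇒ P_in = P_out, so I_p = P_out/V_p = 547.37/220 = 2.49 A.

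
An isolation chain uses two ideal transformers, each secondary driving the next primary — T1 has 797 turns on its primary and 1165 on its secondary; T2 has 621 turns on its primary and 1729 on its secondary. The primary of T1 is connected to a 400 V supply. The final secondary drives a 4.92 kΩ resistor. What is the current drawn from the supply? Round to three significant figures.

Secondary of T1: V = 400.00 × 1165/797 = 584.69 V.
Secondary of T2: V = 584.69 × 1729/621 = 1627.9 V.
I_load = 1627.9/4920 = 0.33088 A, so P_out = 1627.9 × 0.33088 = 538.64 W.
All ideal ⇒ P_in = P_out, so I_supply = 538.64/400 = 1.35 A.

I_supply ≈ 1.35 A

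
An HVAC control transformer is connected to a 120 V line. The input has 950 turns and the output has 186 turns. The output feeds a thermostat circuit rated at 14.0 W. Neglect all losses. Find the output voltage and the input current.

V_out ≈ 23.5 V, I_in ≈ 0.117 A

V_out = V_in × N_out/N_in = 120 × 186/950 = 23.495 V.
I_out = P/V_out = 14.0/23.495 = 0.59588 A.
I_in = I_out × N_out/N_in = 0.59588 × 186/950 = 0.117 A.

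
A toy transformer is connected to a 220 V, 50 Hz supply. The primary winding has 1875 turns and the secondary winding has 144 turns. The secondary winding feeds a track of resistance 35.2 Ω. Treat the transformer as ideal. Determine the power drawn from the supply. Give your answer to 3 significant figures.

P ≈ 8.11 W

V_s = V_p × N_s/N_p = 220 × 144/1875 = 16.896 V.
I_s = V_s/R = 16.896/35.2 = 0.48000 A.
I_p = I_s × N_s/N_p = 0.48000 × 144/1875 = 0.036864 A.
P = V_p I_p = 220 × 0.036864 = 8.11 W.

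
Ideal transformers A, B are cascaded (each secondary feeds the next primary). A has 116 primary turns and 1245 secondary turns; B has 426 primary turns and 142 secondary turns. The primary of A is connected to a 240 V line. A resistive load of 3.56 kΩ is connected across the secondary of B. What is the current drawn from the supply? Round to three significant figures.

I_supply ≈ 0.863 A

Secondary of A: V = 240.00 × 1245/116 = 2575.9 V.
Secondary of B: V = 2575.9 × 142/426 = 858.62 V.
I_load = 858.62/3560 = 0.24119 A, so P_out = 858.62 × 0.24119 = 207.09 W.
All ideal ⇒ P_in = P_out, so I_supply = 207.09/240 = 0.863 A.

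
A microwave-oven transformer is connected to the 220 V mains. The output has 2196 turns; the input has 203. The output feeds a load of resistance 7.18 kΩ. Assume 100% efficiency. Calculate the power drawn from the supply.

V_out = V_in × N_out/N_in = 220 × 2196/203 = 2379.9 V.
I_out = V_out/R = 2379.9/7180 = 0.33146 A.
I_in = I_out × N_out/N_in = 0.33146 × 2196/203 = 3.5857 A.
P = V_in I_in = 220 × 3.5857 = 789 W.

P ≈ 789 W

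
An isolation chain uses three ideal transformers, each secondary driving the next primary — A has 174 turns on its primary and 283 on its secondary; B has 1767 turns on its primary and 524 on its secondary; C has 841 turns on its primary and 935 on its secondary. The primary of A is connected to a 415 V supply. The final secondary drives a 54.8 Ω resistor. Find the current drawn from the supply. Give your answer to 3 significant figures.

I_supply ≈ 2.18 A

After A: V = 415.00 × 283/174 = 674.97 V.
After B: V = 674.97 × 524/1767 = 200.16 V.
After C: V = 200.16 × 935/841 = 222.53 V.
I_load = 222.53/54.8 = 4.0608 A, so P_out = 222.53 × 4.0608 = 903.67 W.
All ideal ⇒ P_in = P_out, so I_supply = 903.67/415 = 2.18 A.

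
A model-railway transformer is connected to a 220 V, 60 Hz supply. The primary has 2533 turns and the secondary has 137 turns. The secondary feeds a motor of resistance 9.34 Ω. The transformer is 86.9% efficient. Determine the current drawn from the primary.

V_s = 220 × 137/2533 = 11.899 V.
I_s = V_s/R = 11.899/9.34 = 1.2740 A.
P_out = V_s I_s = 11.899 × 1.2740 = 15.159 W.
P_in = P_out/η = 15.159/0.869 = 17.444 W.
I_p = P_in/V_p = 17.444/220 = 0.0793 A.

I_p ≈ 0.0793 A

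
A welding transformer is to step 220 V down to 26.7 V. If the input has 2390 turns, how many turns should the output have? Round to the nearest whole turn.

N_out = 290 turns

N_out/N_in = V_out/V_in, so N_out = 2390 × 26.7/220 = 290.1 ≈ 290 turns.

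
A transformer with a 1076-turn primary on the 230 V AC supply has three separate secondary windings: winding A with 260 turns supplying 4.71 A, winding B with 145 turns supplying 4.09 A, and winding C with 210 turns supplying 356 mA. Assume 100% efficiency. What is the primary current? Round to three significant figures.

V_A = 230 × 260/1076 = 55.576 V; V_B = 230 × 145/1076 = 30.994 V; V_C = 230 × 210/1076 = 44.888 V.
P_out = V_A I_A + V_B I_B + V_C I_C = 55.576×4.71 + 30.994×4.09 + 44.888×0.356 = 261.76 + 126.77 + 15.980 = 404.51 W.
Ideal ⇒ P_in = P_out, so I_p = P_out/V_p = 404.51/230 = 1.76 A.

I_p ≈ 1.76 A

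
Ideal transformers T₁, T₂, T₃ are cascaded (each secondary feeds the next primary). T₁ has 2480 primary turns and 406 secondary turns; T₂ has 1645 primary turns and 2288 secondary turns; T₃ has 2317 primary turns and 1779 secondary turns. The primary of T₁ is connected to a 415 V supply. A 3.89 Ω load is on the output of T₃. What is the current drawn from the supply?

I_supply ≈ 3.26 A

Secondary of T₁: V = 415.00 × 406/2480 = 67.940 V.
Secondary of T₂: V = 67.940 × 2288/1645 = 94.496 V.
Secondary of T₃: V = 94.496 × 1779/2317 = 72.554 V.
I_load = 72.554/3.89 = 18.651 A, so P_out = 72.554 × 18.651 = 1353.2 W.
All ideal ⇒ P_in = P_out, so I_supply = 1353.2/415 = 3.26 A.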